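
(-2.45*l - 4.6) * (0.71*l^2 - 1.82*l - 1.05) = -1.7395*l^3 + 1.193*l^2 + 10.9445*l + 4.83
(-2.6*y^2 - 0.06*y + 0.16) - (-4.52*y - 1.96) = -2.6*y^2 + 4.46*y + 2.12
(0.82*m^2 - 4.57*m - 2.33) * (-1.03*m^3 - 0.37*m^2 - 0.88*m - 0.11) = -0.8446*m^5 + 4.4037*m^4 + 3.3692*m^3 + 4.7935*m^2 + 2.5531*m + 0.2563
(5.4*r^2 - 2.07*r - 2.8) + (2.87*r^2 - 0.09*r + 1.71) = 8.27*r^2 - 2.16*r - 1.09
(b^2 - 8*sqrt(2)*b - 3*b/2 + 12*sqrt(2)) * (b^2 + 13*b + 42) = b^4 - 8*sqrt(2)*b^3 + 23*b^3/2 - 92*sqrt(2)*b^2 + 45*b^2/2 - 180*sqrt(2)*b - 63*b + 504*sqrt(2)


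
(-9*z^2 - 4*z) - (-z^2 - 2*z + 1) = -8*z^2 - 2*z - 1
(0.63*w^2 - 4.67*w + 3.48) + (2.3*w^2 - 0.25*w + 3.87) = 2.93*w^2 - 4.92*w + 7.35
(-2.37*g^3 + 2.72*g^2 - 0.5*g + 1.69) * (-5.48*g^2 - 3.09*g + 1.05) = 12.9876*g^5 - 7.5823*g^4 - 8.1533*g^3 - 4.8602*g^2 - 5.7471*g + 1.7745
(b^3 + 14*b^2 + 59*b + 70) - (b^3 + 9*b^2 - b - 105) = 5*b^2 + 60*b + 175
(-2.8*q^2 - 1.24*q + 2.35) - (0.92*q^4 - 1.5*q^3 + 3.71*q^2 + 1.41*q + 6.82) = -0.92*q^4 + 1.5*q^3 - 6.51*q^2 - 2.65*q - 4.47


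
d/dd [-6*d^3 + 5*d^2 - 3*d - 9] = -18*d^2 + 10*d - 3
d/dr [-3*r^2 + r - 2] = 1 - 6*r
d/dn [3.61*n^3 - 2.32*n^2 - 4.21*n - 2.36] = 10.83*n^2 - 4.64*n - 4.21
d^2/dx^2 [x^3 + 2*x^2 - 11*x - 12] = 6*x + 4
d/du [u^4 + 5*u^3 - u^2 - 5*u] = 4*u^3 + 15*u^2 - 2*u - 5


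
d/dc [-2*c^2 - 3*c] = -4*c - 3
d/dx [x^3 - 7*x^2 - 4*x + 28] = 3*x^2 - 14*x - 4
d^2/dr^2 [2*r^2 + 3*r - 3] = 4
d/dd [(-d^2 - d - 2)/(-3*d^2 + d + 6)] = 4*(-d^2 - 6*d - 1)/(9*d^4 - 6*d^3 - 35*d^2 + 12*d + 36)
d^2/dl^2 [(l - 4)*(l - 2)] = 2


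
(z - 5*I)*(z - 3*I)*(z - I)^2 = z^4 - 10*I*z^3 - 32*z^2 + 38*I*z + 15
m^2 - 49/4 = (m - 7/2)*(m + 7/2)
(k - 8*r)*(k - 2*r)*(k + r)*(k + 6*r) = k^4 - 3*k^3*r - 48*k^2*r^2 + 52*k*r^3 + 96*r^4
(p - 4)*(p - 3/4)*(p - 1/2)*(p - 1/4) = p^4 - 11*p^3/2 + 107*p^2/16 - 91*p/32 + 3/8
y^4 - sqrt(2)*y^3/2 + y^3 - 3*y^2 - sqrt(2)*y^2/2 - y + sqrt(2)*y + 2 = (y - 1)*(y + 2)*(y - sqrt(2))*(y + sqrt(2)/2)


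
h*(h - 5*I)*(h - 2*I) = h^3 - 7*I*h^2 - 10*h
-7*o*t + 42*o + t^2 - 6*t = (-7*o + t)*(t - 6)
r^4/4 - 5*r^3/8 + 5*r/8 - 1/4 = (r/4 + 1/4)*(r - 2)*(r - 1)*(r - 1/2)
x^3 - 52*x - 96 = (x - 8)*(x + 2)*(x + 6)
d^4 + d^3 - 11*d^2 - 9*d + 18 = (d - 3)*(d - 1)*(d + 2)*(d + 3)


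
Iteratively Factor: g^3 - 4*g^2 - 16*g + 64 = (g - 4)*(g^2 - 16) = (g - 4)*(g + 4)*(g - 4)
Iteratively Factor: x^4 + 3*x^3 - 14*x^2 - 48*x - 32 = (x + 4)*(x^3 - x^2 - 10*x - 8) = (x + 2)*(x + 4)*(x^2 - 3*x - 4) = (x - 4)*(x + 2)*(x + 4)*(x + 1)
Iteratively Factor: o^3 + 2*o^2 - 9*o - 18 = (o - 3)*(o^2 + 5*o + 6) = (o - 3)*(o + 3)*(o + 2)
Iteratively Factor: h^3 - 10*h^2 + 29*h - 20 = (h - 1)*(h^2 - 9*h + 20) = (h - 5)*(h - 1)*(h - 4)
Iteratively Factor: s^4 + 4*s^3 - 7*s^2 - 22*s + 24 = (s - 2)*(s^3 + 6*s^2 + 5*s - 12) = (s - 2)*(s + 4)*(s^2 + 2*s - 3) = (s - 2)*(s - 1)*(s + 4)*(s + 3)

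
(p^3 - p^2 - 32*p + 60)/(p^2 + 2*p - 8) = (p^2 + p - 30)/(p + 4)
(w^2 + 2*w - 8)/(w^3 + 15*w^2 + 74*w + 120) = (w - 2)/(w^2 + 11*w + 30)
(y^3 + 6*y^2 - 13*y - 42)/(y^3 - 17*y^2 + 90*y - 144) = (y^2 + 9*y + 14)/(y^2 - 14*y + 48)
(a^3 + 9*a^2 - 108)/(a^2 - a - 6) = (a^2 + 12*a + 36)/(a + 2)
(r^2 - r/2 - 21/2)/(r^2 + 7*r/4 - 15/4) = 2*(2*r - 7)/(4*r - 5)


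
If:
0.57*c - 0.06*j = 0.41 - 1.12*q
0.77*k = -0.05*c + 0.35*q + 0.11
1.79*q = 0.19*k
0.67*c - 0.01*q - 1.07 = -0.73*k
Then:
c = 1.55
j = 7.97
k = 0.04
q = 0.00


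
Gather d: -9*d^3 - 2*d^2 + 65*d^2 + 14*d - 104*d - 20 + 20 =-9*d^3 + 63*d^2 - 90*d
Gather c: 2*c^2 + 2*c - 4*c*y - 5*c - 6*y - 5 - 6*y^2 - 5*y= 2*c^2 + c*(-4*y - 3) - 6*y^2 - 11*y - 5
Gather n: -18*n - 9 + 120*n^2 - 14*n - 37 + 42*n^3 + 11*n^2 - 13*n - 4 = 42*n^3 + 131*n^2 - 45*n - 50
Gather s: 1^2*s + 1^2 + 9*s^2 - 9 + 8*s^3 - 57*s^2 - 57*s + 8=8*s^3 - 48*s^2 - 56*s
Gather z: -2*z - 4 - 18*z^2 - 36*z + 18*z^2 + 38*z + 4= 0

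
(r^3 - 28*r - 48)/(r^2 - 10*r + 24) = (r^2 + 6*r + 8)/(r - 4)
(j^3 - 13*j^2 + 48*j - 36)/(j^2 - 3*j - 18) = (j^2 - 7*j + 6)/(j + 3)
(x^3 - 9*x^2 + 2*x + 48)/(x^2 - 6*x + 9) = (x^2 - 6*x - 16)/(x - 3)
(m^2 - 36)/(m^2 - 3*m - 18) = (m + 6)/(m + 3)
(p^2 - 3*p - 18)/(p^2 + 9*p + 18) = (p - 6)/(p + 6)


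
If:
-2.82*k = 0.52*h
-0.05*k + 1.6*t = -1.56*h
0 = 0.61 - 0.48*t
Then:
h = -1.30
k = 0.24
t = 1.27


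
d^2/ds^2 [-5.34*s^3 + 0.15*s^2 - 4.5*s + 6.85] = 0.3 - 32.04*s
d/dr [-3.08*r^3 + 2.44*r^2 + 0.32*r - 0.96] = -9.24*r^2 + 4.88*r + 0.32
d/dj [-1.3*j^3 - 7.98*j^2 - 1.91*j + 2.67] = -3.9*j^2 - 15.96*j - 1.91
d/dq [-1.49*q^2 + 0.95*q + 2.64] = 0.95 - 2.98*q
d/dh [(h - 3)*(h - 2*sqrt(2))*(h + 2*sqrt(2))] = 3*h^2 - 6*h - 8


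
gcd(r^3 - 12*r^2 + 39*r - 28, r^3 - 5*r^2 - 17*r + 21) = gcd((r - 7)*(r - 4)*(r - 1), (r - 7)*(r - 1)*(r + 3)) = r^2 - 8*r + 7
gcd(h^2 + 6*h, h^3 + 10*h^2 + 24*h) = h^2 + 6*h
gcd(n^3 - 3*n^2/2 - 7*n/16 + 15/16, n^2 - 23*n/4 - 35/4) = 1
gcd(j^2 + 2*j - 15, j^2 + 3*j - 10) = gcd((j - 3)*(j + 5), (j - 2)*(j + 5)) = j + 5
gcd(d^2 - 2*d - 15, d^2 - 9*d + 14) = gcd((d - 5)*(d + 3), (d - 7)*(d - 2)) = 1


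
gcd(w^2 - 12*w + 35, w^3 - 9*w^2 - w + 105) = w^2 - 12*w + 35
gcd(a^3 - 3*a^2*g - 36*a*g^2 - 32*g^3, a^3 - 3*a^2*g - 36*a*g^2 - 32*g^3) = a^3 - 3*a^2*g - 36*a*g^2 - 32*g^3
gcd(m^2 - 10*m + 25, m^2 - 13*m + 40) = m - 5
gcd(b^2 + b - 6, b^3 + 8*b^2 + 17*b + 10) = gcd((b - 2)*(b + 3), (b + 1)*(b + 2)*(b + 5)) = 1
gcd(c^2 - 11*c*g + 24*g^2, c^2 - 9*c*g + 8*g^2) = c - 8*g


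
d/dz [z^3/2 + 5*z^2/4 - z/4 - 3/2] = 3*z^2/2 + 5*z/2 - 1/4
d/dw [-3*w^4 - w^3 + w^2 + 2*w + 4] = -12*w^3 - 3*w^2 + 2*w + 2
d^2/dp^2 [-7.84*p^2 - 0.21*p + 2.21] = -15.6800000000000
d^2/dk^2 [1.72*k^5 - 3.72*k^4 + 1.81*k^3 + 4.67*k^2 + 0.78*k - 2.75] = 34.4*k^3 - 44.64*k^2 + 10.86*k + 9.34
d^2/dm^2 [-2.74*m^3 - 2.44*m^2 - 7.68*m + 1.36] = -16.44*m - 4.88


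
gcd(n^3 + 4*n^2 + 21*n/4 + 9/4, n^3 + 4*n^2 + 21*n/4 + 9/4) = n^3 + 4*n^2 + 21*n/4 + 9/4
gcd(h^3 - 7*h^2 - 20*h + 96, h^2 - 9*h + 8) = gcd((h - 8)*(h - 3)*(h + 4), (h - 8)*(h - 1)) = h - 8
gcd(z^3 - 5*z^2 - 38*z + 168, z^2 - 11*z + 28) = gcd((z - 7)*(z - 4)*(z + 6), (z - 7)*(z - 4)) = z^2 - 11*z + 28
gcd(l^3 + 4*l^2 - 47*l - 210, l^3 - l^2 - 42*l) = l^2 - l - 42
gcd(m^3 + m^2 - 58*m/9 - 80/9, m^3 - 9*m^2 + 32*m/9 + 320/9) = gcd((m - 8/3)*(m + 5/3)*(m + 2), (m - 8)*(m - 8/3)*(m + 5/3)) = m^2 - m - 40/9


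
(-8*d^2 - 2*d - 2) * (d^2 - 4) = -8*d^4 - 2*d^3 + 30*d^2 + 8*d + 8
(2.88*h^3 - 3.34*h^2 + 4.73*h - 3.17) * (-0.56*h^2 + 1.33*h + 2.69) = -1.6128*h^5 + 5.7008*h^4 + 0.656199999999999*h^3 - 0.918499999999998*h^2 + 8.5076*h - 8.5273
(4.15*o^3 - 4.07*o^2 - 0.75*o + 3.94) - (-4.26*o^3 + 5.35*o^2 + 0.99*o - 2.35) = 8.41*o^3 - 9.42*o^2 - 1.74*o + 6.29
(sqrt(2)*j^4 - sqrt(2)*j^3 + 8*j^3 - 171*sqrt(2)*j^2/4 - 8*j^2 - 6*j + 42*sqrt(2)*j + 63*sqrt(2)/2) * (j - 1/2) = sqrt(2)*j^5 - 3*sqrt(2)*j^4/2 + 8*j^4 - 169*sqrt(2)*j^3/4 - 12*j^3 - 2*j^2 + 507*sqrt(2)*j^2/8 + 3*j + 21*sqrt(2)*j/2 - 63*sqrt(2)/4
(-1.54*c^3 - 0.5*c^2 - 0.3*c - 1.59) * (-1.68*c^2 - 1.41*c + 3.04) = 2.5872*c^5 + 3.0114*c^4 - 3.4726*c^3 + 1.5742*c^2 + 1.3299*c - 4.8336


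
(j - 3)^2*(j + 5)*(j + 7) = j^4 + 6*j^3 - 28*j^2 - 102*j + 315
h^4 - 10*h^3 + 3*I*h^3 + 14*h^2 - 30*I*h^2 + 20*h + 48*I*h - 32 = (h - 8)*(h - 2)*(h + I)*(h + 2*I)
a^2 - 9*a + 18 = (a - 6)*(a - 3)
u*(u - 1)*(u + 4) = u^3 + 3*u^2 - 4*u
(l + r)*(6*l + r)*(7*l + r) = 42*l^3 + 55*l^2*r + 14*l*r^2 + r^3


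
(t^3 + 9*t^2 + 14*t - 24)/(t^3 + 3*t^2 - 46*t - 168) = (t - 1)/(t - 7)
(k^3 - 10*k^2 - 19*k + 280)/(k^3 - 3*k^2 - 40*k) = (k - 7)/k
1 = 1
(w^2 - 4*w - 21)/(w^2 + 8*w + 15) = (w - 7)/(w + 5)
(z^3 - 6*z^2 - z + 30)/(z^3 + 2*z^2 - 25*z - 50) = (z - 3)/(z + 5)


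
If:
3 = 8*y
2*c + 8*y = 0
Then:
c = -3/2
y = 3/8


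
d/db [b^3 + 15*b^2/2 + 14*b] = 3*b^2 + 15*b + 14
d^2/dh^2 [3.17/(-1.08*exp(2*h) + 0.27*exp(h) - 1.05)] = (-3.17*(2.16*exp(h) - 0.27)*(4.32*exp(h) - 0.54)*exp(h) + (13.6944*exp(h) - 0.8559)*(1.08*exp(2*h) - 0.27*exp(h) + 1.05))*exp(h)/(1.08*exp(2*h) - 0.27*exp(h) + 1.05)^3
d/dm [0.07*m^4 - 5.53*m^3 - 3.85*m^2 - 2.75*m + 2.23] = 0.28*m^3 - 16.59*m^2 - 7.7*m - 2.75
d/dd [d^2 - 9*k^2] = 2*d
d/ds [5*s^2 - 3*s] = 10*s - 3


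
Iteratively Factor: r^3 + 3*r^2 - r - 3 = (r + 3)*(r^2 - 1) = (r - 1)*(r + 3)*(r + 1)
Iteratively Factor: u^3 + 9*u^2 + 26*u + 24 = (u + 4)*(u^2 + 5*u + 6) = (u + 2)*(u + 4)*(u + 3)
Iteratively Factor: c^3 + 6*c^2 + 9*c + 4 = (c + 1)*(c^2 + 5*c + 4) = (c + 1)^2*(c + 4)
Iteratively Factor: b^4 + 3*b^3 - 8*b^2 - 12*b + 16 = (b + 4)*(b^3 - b^2 - 4*b + 4) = (b - 1)*(b + 4)*(b^2 - 4) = (b - 1)*(b + 2)*(b + 4)*(b - 2)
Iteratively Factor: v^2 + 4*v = (v)*(v + 4)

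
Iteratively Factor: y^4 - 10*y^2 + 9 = (y - 1)*(y^3 + y^2 - 9*y - 9) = (y - 1)*(y + 3)*(y^2 - 2*y - 3) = (y - 3)*(y - 1)*(y + 3)*(y + 1)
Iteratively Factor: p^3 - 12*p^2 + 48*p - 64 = (p - 4)*(p^2 - 8*p + 16) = (p - 4)^2*(p - 4)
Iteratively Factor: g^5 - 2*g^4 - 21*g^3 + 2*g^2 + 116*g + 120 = (g + 2)*(g^4 - 4*g^3 - 13*g^2 + 28*g + 60) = (g + 2)^2*(g^3 - 6*g^2 - g + 30) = (g + 2)^3*(g^2 - 8*g + 15) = (g - 3)*(g + 2)^3*(g - 5)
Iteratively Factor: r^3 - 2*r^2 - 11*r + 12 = (r + 3)*(r^2 - 5*r + 4) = (r - 4)*(r + 3)*(r - 1)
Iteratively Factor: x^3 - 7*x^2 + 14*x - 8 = (x - 1)*(x^2 - 6*x + 8) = (x - 4)*(x - 1)*(x - 2)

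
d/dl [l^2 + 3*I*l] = 2*l + 3*I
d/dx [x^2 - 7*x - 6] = 2*x - 7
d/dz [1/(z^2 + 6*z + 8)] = 2*(-z - 3)/(z^2 + 6*z + 8)^2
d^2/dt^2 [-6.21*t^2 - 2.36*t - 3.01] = -12.4200000000000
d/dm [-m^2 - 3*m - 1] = -2*m - 3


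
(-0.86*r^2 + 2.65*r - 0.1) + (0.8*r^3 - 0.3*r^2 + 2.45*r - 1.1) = 0.8*r^3 - 1.16*r^2 + 5.1*r - 1.2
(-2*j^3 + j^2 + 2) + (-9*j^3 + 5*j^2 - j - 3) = -11*j^3 + 6*j^2 - j - 1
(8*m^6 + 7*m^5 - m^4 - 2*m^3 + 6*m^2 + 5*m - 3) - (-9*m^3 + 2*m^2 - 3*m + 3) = 8*m^6 + 7*m^5 - m^4 + 7*m^3 + 4*m^2 + 8*m - 6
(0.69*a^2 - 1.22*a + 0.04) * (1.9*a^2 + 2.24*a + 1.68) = 1.311*a^4 - 0.7724*a^3 - 1.4976*a^2 - 1.96*a + 0.0672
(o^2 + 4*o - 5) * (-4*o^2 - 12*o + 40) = -4*o^4 - 28*o^3 + 12*o^2 + 220*o - 200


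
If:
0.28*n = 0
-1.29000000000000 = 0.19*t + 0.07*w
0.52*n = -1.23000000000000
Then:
No Solution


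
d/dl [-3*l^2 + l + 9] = 1 - 6*l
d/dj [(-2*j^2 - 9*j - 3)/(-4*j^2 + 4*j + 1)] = (-44*j^2 - 28*j + 3)/(16*j^4 - 32*j^3 + 8*j^2 + 8*j + 1)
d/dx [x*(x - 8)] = 2*x - 8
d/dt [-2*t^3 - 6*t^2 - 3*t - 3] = -6*t^2 - 12*t - 3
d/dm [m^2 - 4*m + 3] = 2*m - 4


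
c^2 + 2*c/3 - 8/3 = (c - 4/3)*(c + 2)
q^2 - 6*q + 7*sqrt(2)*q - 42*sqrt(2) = (q - 6)*(q + 7*sqrt(2))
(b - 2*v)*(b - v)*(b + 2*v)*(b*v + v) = b^4*v - b^3*v^2 + b^3*v - 4*b^2*v^3 - b^2*v^2 + 4*b*v^4 - 4*b*v^3 + 4*v^4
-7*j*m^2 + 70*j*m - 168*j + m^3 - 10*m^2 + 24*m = (-7*j + m)*(m - 6)*(m - 4)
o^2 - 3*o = o*(o - 3)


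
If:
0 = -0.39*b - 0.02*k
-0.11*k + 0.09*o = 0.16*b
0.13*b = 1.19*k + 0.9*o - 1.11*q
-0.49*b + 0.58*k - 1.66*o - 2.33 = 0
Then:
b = 0.09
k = -1.83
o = -2.07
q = -3.65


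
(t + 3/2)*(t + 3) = t^2 + 9*t/2 + 9/2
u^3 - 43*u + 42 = (u - 6)*(u - 1)*(u + 7)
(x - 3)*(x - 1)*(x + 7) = x^3 + 3*x^2 - 25*x + 21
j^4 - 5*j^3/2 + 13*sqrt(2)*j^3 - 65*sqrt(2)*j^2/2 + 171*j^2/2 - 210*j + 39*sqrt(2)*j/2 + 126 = (j - 3/2)*(j - 1)*(j + 6*sqrt(2))*(j + 7*sqrt(2))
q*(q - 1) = q^2 - q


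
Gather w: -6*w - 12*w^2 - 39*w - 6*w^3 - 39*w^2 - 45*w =-6*w^3 - 51*w^2 - 90*w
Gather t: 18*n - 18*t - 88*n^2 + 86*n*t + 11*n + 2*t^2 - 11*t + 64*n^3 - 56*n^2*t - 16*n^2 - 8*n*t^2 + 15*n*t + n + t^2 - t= 64*n^3 - 104*n^2 + 30*n + t^2*(3 - 8*n) + t*(-56*n^2 + 101*n - 30)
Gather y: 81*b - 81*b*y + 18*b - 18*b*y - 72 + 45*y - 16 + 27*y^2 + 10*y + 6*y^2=99*b + 33*y^2 + y*(55 - 99*b) - 88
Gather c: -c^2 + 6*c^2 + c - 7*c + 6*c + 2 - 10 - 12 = 5*c^2 - 20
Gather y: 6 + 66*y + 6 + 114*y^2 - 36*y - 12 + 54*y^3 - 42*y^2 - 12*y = 54*y^3 + 72*y^2 + 18*y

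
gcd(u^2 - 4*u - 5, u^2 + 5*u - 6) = 1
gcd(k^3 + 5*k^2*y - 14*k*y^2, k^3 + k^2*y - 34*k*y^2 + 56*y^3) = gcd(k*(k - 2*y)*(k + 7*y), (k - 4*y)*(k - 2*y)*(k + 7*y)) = -k^2 - 5*k*y + 14*y^2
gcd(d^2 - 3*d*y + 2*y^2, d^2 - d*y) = -d + y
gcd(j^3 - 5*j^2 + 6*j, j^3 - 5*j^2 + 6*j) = j^3 - 5*j^2 + 6*j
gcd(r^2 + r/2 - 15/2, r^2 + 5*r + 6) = r + 3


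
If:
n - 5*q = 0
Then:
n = 5*q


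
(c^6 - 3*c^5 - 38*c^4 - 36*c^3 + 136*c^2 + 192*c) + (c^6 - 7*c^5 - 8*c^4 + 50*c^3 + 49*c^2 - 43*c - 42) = 2*c^6 - 10*c^5 - 46*c^4 + 14*c^3 + 185*c^2 + 149*c - 42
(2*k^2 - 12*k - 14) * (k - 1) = 2*k^3 - 14*k^2 - 2*k + 14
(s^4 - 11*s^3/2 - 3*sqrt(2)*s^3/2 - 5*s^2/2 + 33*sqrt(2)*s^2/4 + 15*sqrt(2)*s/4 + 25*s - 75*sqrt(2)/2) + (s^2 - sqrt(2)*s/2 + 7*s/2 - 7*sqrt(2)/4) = s^4 - 11*s^3/2 - 3*sqrt(2)*s^3/2 - 3*s^2/2 + 33*sqrt(2)*s^2/4 + 13*sqrt(2)*s/4 + 57*s/2 - 157*sqrt(2)/4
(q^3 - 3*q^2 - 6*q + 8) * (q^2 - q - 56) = q^5 - 4*q^4 - 59*q^3 + 182*q^2 + 328*q - 448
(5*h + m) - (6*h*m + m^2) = -6*h*m + 5*h - m^2 + m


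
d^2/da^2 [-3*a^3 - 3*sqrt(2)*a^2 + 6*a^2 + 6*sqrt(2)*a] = -18*a - 6*sqrt(2) + 12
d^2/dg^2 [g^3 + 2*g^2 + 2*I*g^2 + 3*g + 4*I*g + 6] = 6*g + 4 + 4*I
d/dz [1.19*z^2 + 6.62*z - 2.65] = 2.38*z + 6.62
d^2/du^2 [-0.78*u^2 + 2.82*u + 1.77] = -1.56000000000000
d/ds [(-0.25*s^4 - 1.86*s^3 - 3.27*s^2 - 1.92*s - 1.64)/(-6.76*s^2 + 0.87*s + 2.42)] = (3.38*s^5 + 11.9211*s^4 - 5.6564*s^3 - 29.3277*s^2 - 37.9996*s - 3.2196)/(45.6976*s^4 - 11.7624*s^3 - 31.9615*s^2 + 4.2108*s + 5.8564)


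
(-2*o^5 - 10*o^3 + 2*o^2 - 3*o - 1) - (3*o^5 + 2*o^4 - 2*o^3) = -5*o^5 - 2*o^4 - 8*o^3 + 2*o^2 - 3*o - 1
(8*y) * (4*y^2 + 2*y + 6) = 32*y^3 + 16*y^2 + 48*y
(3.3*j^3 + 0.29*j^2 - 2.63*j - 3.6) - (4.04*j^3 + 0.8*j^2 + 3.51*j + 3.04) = -0.74*j^3 - 0.51*j^2 - 6.14*j - 6.64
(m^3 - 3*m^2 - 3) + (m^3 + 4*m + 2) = 2*m^3 - 3*m^2 + 4*m - 1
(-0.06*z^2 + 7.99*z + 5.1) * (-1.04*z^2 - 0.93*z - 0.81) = 0.0624*z^4 - 8.2538*z^3 - 12.6861*z^2 - 11.2149*z - 4.131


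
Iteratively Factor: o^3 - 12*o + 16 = (o - 2)*(o^2 + 2*o - 8) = (o - 2)*(o + 4)*(o - 2)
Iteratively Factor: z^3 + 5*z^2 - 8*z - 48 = (z - 3)*(z^2 + 8*z + 16) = (z - 3)*(z + 4)*(z + 4)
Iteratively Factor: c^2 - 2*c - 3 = (c - 3)*(c + 1)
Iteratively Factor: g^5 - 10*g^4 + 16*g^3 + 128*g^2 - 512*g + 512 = (g - 4)*(g^4 - 6*g^3 - 8*g^2 + 96*g - 128) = (g - 4)^2*(g^3 - 2*g^2 - 16*g + 32) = (g - 4)^2*(g + 4)*(g^2 - 6*g + 8) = (g - 4)^3*(g + 4)*(g - 2)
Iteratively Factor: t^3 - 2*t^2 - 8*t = (t - 4)*(t^2 + 2*t) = (t - 4)*(t + 2)*(t)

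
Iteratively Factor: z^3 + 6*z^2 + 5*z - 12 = (z - 1)*(z^2 + 7*z + 12) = (z - 1)*(z + 3)*(z + 4)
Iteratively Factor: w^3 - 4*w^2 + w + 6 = (w + 1)*(w^2 - 5*w + 6) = (w - 2)*(w + 1)*(w - 3)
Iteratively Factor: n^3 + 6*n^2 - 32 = (n + 4)*(n^2 + 2*n - 8) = (n + 4)^2*(n - 2)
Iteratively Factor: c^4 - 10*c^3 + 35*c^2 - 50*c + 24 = (c - 2)*(c^3 - 8*c^2 + 19*c - 12) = (c - 2)*(c - 1)*(c^2 - 7*c + 12) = (c - 4)*(c - 2)*(c - 1)*(c - 3)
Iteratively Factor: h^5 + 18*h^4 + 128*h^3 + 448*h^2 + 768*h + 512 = (h + 4)*(h^4 + 14*h^3 + 72*h^2 + 160*h + 128) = (h + 4)^2*(h^3 + 10*h^2 + 32*h + 32) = (h + 4)^3*(h^2 + 6*h + 8) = (h + 4)^4*(h + 2)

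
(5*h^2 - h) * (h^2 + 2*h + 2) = 5*h^4 + 9*h^3 + 8*h^2 - 2*h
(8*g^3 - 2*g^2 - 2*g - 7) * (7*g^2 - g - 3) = 56*g^5 - 22*g^4 - 36*g^3 - 41*g^2 + 13*g + 21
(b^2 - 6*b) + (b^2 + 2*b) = 2*b^2 - 4*b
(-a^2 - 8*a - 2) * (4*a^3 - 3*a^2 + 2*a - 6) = -4*a^5 - 29*a^4 + 14*a^3 - 4*a^2 + 44*a + 12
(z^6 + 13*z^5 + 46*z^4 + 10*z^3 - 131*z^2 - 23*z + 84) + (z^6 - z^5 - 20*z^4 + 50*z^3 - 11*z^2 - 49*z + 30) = 2*z^6 + 12*z^5 + 26*z^4 + 60*z^3 - 142*z^2 - 72*z + 114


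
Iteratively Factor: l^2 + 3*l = (l + 3)*(l)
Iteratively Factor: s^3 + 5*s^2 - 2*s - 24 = (s - 2)*(s^2 + 7*s + 12) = (s - 2)*(s + 3)*(s + 4)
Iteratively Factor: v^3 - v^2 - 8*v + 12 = (v - 2)*(v^2 + v - 6) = (v - 2)^2*(v + 3)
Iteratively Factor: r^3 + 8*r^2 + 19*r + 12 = (r + 3)*(r^2 + 5*r + 4) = (r + 1)*(r + 3)*(r + 4)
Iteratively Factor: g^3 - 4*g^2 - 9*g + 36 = (g - 4)*(g^2 - 9) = (g - 4)*(g + 3)*(g - 3)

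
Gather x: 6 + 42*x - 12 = 42*x - 6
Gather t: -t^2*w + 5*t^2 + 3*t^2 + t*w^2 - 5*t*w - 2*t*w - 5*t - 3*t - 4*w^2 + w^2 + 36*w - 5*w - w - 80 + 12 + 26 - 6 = t^2*(8 - w) + t*(w^2 - 7*w - 8) - 3*w^2 + 30*w - 48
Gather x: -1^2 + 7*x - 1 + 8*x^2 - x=8*x^2 + 6*x - 2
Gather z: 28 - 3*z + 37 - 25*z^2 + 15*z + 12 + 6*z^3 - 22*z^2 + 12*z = 6*z^3 - 47*z^2 + 24*z + 77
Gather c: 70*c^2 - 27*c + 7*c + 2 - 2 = 70*c^2 - 20*c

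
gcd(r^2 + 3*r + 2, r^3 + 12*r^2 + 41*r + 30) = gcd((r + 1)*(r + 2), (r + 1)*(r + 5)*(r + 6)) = r + 1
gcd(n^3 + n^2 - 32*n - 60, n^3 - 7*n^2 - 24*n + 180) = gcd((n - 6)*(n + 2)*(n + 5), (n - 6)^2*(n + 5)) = n^2 - n - 30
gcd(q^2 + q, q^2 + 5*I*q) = q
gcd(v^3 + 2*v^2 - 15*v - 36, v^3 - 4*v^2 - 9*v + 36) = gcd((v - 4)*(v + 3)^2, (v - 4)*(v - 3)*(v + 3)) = v^2 - v - 12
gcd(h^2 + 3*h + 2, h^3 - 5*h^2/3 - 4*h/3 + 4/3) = h + 1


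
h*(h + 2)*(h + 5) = h^3 + 7*h^2 + 10*h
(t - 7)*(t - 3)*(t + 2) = t^3 - 8*t^2 + t + 42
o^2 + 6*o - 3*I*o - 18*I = (o + 6)*(o - 3*I)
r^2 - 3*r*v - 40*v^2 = (r - 8*v)*(r + 5*v)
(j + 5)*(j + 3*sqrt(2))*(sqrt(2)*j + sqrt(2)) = sqrt(2)*j^3 + 6*j^2 + 6*sqrt(2)*j^2 + 5*sqrt(2)*j + 36*j + 30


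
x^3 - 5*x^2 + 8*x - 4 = (x - 2)^2*(x - 1)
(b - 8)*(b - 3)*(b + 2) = b^3 - 9*b^2 + 2*b + 48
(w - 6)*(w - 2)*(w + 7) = w^3 - w^2 - 44*w + 84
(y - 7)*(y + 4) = y^2 - 3*y - 28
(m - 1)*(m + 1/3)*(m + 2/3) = m^3 - 7*m/9 - 2/9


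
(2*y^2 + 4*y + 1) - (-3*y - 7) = 2*y^2 + 7*y + 8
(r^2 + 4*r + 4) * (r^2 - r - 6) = r^4 + 3*r^3 - 6*r^2 - 28*r - 24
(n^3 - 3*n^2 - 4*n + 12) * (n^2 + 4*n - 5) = n^5 + n^4 - 21*n^3 + 11*n^2 + 68*n - 60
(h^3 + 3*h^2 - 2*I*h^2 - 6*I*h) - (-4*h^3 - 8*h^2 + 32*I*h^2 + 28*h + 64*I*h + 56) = 5*h^3 + 11*h^2 - 34*I*h^2 - 28*h - 70*I*h - 56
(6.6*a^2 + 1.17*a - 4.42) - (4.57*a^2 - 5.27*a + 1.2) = 2.03*a^2 + 6.44*a - 5.62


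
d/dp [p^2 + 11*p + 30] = 2*p + 11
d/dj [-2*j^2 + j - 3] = 1 - 4*j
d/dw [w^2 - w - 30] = 2*w - 1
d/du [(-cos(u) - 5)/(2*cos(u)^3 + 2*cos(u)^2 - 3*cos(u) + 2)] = 4*(-23*cos(u) - 16*cos(2*u) - cos(3*u) + 1)*sin(u)/(-4*sin(u)^2 - 3*cos(u) + cos(3*u) + 8)^2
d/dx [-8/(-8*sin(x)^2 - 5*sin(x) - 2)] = -8*(16*sin(x) + 5)*cos(x)/(8*sin(x)^2 + 5*sin(x) + 2)^2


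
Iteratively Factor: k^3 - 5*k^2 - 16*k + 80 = (k - 4)*(k^2 - k - 20) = (k - 5)*(k - 4)*(k + 4)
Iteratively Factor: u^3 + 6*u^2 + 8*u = (u + 2)*(u^2 + 4*u) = (u + 2)*(u + 4)*(u)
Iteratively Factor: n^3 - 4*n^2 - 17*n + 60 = (n - 3)*(n^2 - n - 20) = (n - 5)*(n - 3)*(n + 4)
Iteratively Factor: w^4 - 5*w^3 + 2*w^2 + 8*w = (w)*(w^3 - 5*w^2 + 2*w + 8) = w*(w - 2)*(w^2 - 3*w - 4) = w*(w - 2)*(w + 1)*(w - 4)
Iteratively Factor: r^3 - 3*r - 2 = (r + 1)*(r^2 - r - 2) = (r - 2)*(r + 1)*(r + 1)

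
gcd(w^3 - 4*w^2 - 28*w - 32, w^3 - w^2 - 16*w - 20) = w^2 + 4*w + 4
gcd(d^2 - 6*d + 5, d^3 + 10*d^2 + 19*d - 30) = d - 1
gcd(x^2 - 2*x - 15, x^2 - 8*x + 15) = x - 5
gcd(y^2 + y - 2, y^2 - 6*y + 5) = y - 1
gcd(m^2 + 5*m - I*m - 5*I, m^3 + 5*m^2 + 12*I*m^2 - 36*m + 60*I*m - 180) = m + 5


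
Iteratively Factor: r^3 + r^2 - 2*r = (r - 1)*(r^2 + 2*r) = r*(r - 1)*(r + 2)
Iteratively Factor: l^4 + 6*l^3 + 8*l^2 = (l + 2)*(l^3 + 4*l^2) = l*(l + 2)*(l^2 + 4*l) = l^2*(l + 2)*(l + 4)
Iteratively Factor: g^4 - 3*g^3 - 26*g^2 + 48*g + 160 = (g - 4)*(g^3 + g^2 - 22*g - 40) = (g - 5)*(g - 4)*(g^2 + 6*g + 8) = (g - 5)*(g - 4)*(g + 4)*(g + 2)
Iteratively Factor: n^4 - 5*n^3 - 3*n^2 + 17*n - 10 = (n + 2)*(n^3 - 7*n^2 + 11*n - 5) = (n - 1)*(n + 2)*(n^2 - 6*n + 5) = (n - 1)^2*(n + 2)*(n - 5)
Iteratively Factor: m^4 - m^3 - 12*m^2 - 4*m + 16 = (m - 4)*(m^3 + 3*m^2 - 4) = (m - 4)*(m + 2)*(m^2 + m - 2) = (m - 4)*(m - 1)*(m + 2)*(m + 2)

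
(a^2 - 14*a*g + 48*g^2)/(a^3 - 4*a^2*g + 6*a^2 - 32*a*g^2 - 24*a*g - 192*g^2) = (a - 6*g)/(a^2 + 4*a*g + 6*a + 24*g)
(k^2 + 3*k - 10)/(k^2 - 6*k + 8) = (k + 5)/(k - 4)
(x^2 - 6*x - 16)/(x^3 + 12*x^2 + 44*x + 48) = (x - 8)/(x^2 + 10*x + 24)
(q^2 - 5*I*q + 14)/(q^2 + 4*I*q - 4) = (q - 7*I)/(q + 2*I)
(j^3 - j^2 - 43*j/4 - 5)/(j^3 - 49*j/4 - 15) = (2*j + 1)/(2*j + 3)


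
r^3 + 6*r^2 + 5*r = r*(r + 1)*(r + 5)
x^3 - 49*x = x*(x - 7)*(x + 7)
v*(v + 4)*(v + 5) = v^3 + 9*v^2 + 20*v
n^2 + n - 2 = (n - 1)*(n + 2)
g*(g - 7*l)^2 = g^3 - 14*g^2*l + 49*g*l^2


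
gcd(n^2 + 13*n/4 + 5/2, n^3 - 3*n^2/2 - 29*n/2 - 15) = n + 2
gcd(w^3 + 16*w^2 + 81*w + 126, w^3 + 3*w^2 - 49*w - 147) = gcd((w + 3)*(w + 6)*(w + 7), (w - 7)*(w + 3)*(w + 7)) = w^2 + 10*w + 21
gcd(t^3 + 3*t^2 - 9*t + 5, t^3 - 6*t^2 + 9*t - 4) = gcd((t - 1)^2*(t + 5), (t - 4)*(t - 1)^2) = t^2 - 2*t + 1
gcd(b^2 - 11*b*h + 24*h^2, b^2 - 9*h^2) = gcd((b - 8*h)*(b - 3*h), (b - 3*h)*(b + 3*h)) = b - 3*h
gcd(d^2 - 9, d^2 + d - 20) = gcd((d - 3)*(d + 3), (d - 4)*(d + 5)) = 1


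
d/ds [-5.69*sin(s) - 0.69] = -5.69*cos(s)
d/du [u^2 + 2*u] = 2*u + 2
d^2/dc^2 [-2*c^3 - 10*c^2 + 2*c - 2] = -12*c - 20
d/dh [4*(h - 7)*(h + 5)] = 8*h - 8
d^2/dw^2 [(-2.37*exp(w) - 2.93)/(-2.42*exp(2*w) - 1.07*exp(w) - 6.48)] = (13.879668*exp(4*w) + 62.5001300000001*exp(3*w) - 200.231526*exp(2*w) - 196.866427*exp(w) + 79.2018)*exp(w)/(14.172488*exp(6*w) + 18.799044*exp(5*w) + 122.16039*exp(4*w) + 101.900915*exp(3*w) + 327.10716*exp(2*w) + 134.789184*exp(w) + 272.097792)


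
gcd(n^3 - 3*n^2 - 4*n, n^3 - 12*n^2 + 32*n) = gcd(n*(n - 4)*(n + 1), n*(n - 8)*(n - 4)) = n^2 - 4*n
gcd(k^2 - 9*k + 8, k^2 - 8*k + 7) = k - 1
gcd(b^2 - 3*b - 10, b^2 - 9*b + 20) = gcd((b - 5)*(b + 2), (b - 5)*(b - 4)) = b - 5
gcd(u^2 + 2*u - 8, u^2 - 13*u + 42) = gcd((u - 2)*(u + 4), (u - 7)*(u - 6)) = 1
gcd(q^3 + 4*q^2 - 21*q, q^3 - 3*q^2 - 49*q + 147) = q^2 + 4*q - 21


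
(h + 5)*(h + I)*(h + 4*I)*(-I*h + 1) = -I*h^4 + 6*h^3 - 5*I*h^3 + 30*h^2 + 9*I*h^2 - 4*h + 45*I*h - 20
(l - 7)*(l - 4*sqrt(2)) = l^2 - 7*l - 4*sqrt(2)*l + 28*sqrt(2)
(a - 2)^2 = a^2 - 4*a + 4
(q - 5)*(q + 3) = q^2 - 2*q - 15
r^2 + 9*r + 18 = (r + 3)*(r + 6)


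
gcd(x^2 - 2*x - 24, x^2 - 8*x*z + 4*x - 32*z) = x + 4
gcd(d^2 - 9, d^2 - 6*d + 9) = d - 3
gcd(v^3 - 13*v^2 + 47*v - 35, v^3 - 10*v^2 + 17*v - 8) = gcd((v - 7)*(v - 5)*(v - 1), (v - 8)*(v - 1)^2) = v - 1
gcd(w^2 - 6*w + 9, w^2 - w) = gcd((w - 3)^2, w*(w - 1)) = 1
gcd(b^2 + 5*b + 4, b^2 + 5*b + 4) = b^2 + 5*b + 4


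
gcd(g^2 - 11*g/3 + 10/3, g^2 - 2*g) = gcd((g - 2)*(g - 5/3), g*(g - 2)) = g - 2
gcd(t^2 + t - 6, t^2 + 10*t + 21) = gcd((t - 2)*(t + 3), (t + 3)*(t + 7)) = t + 3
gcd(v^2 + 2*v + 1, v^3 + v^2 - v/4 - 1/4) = v + 1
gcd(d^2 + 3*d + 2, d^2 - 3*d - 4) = d + 1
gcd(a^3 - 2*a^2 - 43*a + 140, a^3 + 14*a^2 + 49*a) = a + 7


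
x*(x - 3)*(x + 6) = x^3 + 3*x^2 - 18*x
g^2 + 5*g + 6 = (g + 2)*(g + 3)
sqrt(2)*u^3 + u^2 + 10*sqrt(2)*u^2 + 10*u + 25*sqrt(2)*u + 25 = (u + 5)^2*(sqrt(2)*u + 1)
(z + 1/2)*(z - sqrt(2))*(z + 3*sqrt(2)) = z^3 + z^2/2 + 2*sqrt(2)*z^2 - 6*z + sqrt(2)*z - 3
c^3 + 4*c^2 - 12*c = c*(c - 2)*(c + 6)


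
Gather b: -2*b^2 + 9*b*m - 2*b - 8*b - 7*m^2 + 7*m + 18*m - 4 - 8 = -2*b^2 + b*(9*m - 10) - 7*m^2 + 25*m - 12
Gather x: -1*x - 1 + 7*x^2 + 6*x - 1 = 7*x^2 + 5*x - 2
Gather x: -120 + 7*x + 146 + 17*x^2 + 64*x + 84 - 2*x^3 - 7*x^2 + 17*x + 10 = -2*x^3 + 10*x^2 + 88*x + 120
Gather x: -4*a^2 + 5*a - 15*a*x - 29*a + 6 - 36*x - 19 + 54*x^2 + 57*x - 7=-4*a^2 - 24*a + 54*x^2 + x*(21 - 15*a) - 20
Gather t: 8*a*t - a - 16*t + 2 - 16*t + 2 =-a + t*(8*a - 32) + 4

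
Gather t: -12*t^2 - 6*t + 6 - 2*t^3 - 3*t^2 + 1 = -2*t^3 - 15*t^2 - 6*t + 7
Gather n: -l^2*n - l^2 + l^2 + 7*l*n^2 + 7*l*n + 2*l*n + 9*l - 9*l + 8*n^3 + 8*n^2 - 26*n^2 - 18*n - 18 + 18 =8*n^3 + n^2*(7*l - 18) + n*(-l^2 + 9*l - 18)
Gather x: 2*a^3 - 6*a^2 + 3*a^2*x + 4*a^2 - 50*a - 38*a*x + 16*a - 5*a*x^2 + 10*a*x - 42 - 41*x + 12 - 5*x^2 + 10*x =2*a^3 - 2*a^2 - 34*a + x^2*(-5*a - 5) + x*(3*a^2 - 28*a - 31) - 30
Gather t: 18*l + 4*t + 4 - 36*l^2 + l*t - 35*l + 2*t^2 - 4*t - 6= -36*l^2 + l*t - 17*l + 2*t^2 - 2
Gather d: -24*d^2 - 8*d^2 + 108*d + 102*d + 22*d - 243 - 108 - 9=-32*d^2 + 232*d - 360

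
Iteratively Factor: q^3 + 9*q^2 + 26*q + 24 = (q + 4)*(q^2 + 5*q + 6) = (q + 2)*(q + 4)*(q + 3)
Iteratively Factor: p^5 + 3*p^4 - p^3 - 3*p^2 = (p + 3)*(p^4 - p^2) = p*(p + 3)*(p^3 - p) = p*(p + 1)*(p + 3)*(p^2 - p) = p*(p - 1)*(p + 1)*(p + 3)*(p)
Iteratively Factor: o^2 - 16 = (o + 4)*(o - 4)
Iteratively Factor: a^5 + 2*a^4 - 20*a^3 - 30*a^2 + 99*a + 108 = (a + 3)*(a^4 - a^3 - 17*a^2 + 21*a + 36) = (a + 3)*(a + 4)*(a^3 - 5*a^2 + 3*a + 9) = (a - 3)*(a + 3)*(a + 4)*(a^2 - 2*a - 3) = (a - 3)*(a + 1)*(a + 3)*(a + 4)*(a - 3)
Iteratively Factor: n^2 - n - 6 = (n + 2)*(n - 3)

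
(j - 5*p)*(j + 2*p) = j^2 - 3*j*p - 10*p^2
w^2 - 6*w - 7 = (w - 7)*(w + 1)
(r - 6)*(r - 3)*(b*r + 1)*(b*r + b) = b^2*r^4 - 8*b^2*r^3 + 9*b^2*r^2 + 18*b^2*r + b*r^3 - 8*b*r^2 + 9*b*r + 18*b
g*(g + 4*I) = g^2 + 4*I*g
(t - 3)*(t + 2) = t^2 - t - 6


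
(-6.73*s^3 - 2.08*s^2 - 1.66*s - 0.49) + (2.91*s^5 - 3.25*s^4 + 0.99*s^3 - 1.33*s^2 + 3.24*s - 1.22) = 2.91*s^5 - 3.25*s^4 - 5.74*s^3 - 3.41*s^2 + 1.58*s - 1.71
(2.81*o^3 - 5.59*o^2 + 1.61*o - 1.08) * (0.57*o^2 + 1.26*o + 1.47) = 1.6017*o^5 + 0.3543*o^4 - 1.995*o^3 - 6.8043*o^2 + 1.0059*o - 1.5876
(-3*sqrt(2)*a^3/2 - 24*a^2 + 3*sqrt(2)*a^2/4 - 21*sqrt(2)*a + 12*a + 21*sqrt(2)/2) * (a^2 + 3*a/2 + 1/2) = -3*sqrt(2)*a^5/2 - 24*a^4 - 3*sqrt(2)*a^4/2 - 165*sqrt(2)*a^3/8 - 24*a^3 - 165*sqrt(2)*a^2/8 + 6*a^2 + 6*a + 21*sqrt(2)*a/4 + 21*sqrt(2)/4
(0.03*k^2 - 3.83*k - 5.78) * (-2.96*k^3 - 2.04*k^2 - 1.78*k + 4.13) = -0.0888*k^5 + 11.2756*k^4 + 24.8686*k^3 + 18.7325*k^2 - 5.5295*k - 23.8714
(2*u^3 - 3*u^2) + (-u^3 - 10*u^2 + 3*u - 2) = u^3 - 13*u^2 + 3*u - 2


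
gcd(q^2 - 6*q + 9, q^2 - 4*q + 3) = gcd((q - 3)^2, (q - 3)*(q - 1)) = q - 3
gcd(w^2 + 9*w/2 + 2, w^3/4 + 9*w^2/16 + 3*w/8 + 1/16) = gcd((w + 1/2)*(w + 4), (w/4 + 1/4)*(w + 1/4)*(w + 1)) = 1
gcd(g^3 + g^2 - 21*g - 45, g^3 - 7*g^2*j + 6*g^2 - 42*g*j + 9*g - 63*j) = g^2 + 6*g + 9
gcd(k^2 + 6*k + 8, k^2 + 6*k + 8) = k^2 + 6*k + 8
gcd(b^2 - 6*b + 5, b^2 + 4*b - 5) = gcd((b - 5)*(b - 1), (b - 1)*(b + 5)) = b - 1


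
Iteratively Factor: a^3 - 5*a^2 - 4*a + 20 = (a - 5)*(a^2 - 4) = (a - 5)*(a + 2)*(a - 2)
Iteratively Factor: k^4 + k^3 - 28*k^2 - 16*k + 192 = (k + 4)*(k^3 - 3*k^2 - 16*k + 48) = (k - 3)*(k + 4)*(k^2 - 16) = (k - 3)*(k + 4)^2*(k - 4)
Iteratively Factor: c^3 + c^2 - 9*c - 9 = (c + 1)*(c^2 - 9) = (c - 3)*(c + 1)*(c + 3)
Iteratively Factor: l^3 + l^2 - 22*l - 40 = (l + 2)*(l^2 - l - 20) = (l - 5)*(l + 2)*(l + 4)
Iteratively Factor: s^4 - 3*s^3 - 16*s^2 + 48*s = (s - 4)*(s^3 + s^2 - 12*s) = (s - 4)*(s + 4)*(s^2 - 3*s) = (s - 4)*(s - 3)*(s + 4)*(s)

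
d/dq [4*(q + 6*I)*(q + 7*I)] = 8*q + 52*I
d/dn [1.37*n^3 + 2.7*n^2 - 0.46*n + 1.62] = 4.11*n^2 + 5.4*n - 0.46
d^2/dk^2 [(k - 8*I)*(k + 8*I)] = 2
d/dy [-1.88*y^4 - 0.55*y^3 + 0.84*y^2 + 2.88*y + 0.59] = -7.52*y^3 - 1.65*y^2 + 1.68*y + 2.88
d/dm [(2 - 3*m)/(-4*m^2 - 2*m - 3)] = (-12*m^2 + 16*m + 13)/(16*m^4 + 16*m^3 + 28*m^2 + 12*m + 9)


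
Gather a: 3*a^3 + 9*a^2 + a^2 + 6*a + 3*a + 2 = 3*a^3 + 10*a^2 + 9*a + 2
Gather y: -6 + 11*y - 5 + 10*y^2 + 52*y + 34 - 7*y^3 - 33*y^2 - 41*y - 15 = -7*y^3 - 23*y^2 + 22*y + 8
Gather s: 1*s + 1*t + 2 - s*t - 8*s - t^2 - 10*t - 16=s*(-t - 7) - t^2 - 9*t - 14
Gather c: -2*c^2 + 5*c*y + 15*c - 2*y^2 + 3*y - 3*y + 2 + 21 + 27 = -2*c^2 + c*(5*y + 15) - 2*y^2 + 50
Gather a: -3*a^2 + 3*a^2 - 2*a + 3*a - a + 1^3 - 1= 0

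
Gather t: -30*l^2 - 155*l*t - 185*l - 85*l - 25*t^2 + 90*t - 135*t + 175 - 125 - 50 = -30*l^2 - 270*l - 25*t^2 + t*(-155*l - 45)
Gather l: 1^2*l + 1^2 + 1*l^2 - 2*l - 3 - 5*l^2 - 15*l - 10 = -4*l^2 - 16*l - 12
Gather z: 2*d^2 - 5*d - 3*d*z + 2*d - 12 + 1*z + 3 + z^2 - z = 2*d^2 - 3*d*z - 3*d + z^2 - 9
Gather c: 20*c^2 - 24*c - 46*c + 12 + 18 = 20*c^2 - 70*c + 30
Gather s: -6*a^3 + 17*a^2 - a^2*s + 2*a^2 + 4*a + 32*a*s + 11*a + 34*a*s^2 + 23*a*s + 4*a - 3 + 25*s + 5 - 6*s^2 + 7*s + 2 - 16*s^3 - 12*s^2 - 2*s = -6*a^3 + 19*a^2 + 19*a - 16*s^3 + s^2*(34*a - 18) + s*(-a^2 + 55*a + 30) + 4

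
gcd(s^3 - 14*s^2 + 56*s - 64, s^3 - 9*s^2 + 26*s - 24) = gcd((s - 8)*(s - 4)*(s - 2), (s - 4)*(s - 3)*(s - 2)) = s^2 - 6*s + 8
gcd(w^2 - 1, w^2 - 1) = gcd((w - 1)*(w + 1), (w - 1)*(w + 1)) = w^2 - 1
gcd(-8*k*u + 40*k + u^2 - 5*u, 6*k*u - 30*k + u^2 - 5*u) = u - 5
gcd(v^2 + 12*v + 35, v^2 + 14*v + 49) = v + 7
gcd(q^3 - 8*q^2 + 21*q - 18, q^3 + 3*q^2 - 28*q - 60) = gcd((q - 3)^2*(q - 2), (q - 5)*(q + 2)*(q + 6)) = 1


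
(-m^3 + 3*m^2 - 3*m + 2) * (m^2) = -m^5 + 3*m^4 - 3*m^3 + 2*m^2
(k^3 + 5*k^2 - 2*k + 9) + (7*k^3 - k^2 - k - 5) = 8*k^3 + 4*k^2 - 3*k + 4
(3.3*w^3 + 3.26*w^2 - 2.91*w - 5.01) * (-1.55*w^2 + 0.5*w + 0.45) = -5.115*w^5 - 3.403*w^4 + 7.6255*w^3 + 7.7775*w^2 - 3.8145*w - 2.2545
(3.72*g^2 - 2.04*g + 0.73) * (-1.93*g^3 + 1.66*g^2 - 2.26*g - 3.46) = -7.1796*g^5 + 10.1124*g^4 - 13.2025*g^3 - 7.049*g^2 + 5.4086*g - 2.5258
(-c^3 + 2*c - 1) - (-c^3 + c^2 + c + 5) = -c^2 + c - 6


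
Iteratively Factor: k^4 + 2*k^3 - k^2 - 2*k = (k)*(k^3 + 2*k^2 - k - 2) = k*(k + 2)*(k^2 - 1) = k*(k + 1)*(k + 2)*(k - 1)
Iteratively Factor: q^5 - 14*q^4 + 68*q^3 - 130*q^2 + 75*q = (q - 3)*(q^4 - 11*q^3 + 35*q^2 - 25*q) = q*(q - 3)*(q^3 - 11*q^2 + 35*q - 25) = q*(q - 3)*(q - 1)*(q^2 - 10*q + 25) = q*(q - 5)*(q - 3)*(q - 1)*(q - 5)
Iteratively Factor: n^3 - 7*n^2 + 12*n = (n)*(n^2 - 7*n + 12) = n*(n - 3)*(n - 4)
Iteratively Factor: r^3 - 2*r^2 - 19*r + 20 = (r - 1)*(r^2 - r - 20) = (r - 5)*(r - 1)*(r + 4)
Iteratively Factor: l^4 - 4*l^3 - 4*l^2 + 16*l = (l)*(l^3 - 4*l^2 - 4*l + 16) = l*(l + 2)*(l^2 - 6*l + 8) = l*(l - 2)*(l + 2)*(l - 4)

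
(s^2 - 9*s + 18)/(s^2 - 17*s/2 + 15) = 2*(s - 3)/(2*s - 5)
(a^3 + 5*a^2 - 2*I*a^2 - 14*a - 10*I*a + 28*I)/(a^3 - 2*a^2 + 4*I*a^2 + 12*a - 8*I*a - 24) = (a + 7)/(a + 6*I)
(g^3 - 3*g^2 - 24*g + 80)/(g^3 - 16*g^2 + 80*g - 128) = (g + 5)/(g - 8)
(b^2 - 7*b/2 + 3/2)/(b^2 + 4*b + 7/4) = 2*(2*b^2 - 7*b + 3)/(4*b^2 + 16*b + 7)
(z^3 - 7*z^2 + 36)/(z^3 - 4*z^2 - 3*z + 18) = (z - 6)/(z - 3)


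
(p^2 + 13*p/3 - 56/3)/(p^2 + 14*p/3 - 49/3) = (3*p - 8)/(3*p - 7)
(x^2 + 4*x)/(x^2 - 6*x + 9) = x*(x + 4)/(x^2 - 6*x + 9)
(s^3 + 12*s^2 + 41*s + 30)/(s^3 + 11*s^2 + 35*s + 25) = (s + 6)/(s + 5)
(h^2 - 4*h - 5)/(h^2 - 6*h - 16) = (-h^2 + 4*h + 5)/(-h^2 + 6*h + 16)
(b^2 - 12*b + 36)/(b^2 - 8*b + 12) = (b - 6)/(b - 2)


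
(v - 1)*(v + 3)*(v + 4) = v^3 + 6*v^2 + 5*v - 12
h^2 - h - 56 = (h - 8)*(h + 7)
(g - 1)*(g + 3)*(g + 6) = g^3 + 8*g^2 + 9*g - 18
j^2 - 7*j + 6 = (j - 6)*(j - 1)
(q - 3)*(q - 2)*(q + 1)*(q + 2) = q^4 - 2*q^3 - 7*q^2 + 8*q + 12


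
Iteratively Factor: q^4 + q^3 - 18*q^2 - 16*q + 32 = (q - 1)*(q^3 + 2*q^2 - 16*q - 32) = (q - 1)*(q + 4)*(q^2 - 2*q - 8) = (q - 1)*(q + 2)*(q + 4)*(q - 4)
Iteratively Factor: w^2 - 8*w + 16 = (w - 4)*(w - 4)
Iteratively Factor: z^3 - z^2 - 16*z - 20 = (z + 2)*(z^2 - 3*z - 10) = (z - 5)*(z + 2)*(z + 2)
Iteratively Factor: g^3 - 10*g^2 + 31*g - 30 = (g - 2)*(g^2 - 8*g + 15) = (g - 5)*(g - 2)*(g - 3)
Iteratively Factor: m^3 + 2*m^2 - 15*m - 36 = (m + 3)*(m^2 - m - 12) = (m + 3)^2*(m - 4)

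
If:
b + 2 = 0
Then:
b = -2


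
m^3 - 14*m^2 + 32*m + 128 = (m - 8)^2*(m + 2)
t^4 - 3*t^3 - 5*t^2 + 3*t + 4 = (t - 4)*(t - 1)*(t + 1)^2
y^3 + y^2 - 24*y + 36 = (y - 3)*(y - 2)*(y + 6)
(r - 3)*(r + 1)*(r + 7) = r^3 + 5*r^2 - 17*r - 21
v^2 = v^2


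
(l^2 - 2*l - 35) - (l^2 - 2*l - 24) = -11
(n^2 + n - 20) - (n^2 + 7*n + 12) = -6*n - 32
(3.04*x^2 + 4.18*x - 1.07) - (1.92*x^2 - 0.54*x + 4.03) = 1.12*x^2 + 4.72*x - 5.1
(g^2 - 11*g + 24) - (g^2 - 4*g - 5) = 29 - 7*g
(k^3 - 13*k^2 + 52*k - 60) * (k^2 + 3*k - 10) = k^5 - 10*k^4 + 3*k^3 + 226*k^2 - 700*k + 600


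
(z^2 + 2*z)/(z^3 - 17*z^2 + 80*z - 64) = z*(z + 2)/(z^3 - 17*z^2 + 80*z - 64)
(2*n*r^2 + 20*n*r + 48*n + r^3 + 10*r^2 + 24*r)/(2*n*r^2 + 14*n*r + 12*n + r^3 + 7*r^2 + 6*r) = (r + 4)/(r + 1)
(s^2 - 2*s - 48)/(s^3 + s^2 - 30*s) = (s - 8)/(s*(s - 5))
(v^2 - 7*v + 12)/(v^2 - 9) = (v - 4)/(v + 3)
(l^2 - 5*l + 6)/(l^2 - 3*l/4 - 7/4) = 4*(-l^2 + 5*l - 6)/(-4*l^2 + 3*l + 7)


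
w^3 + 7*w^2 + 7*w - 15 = (w - 1)*(w + 3)*(w + 5)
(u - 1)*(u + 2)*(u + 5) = u^3 + 6*u^2 + 3*u - 10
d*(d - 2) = d^2 - 2*d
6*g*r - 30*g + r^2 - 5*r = (6*g + r)*(r - 5)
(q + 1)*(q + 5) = q^2 + 6*q + 5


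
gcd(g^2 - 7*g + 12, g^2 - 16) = g - 4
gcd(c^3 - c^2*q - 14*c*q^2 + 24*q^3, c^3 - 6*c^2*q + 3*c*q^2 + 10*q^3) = -c + 2*q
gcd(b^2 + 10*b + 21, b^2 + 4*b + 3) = b + 3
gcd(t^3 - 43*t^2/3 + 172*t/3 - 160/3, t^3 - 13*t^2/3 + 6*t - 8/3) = t - 4/3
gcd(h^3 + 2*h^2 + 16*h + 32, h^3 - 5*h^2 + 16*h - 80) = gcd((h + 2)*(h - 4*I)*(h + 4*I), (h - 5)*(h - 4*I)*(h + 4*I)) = h^2 + 16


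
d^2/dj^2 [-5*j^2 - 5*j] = -10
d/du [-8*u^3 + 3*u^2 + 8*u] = -24*u^2 + 6*u + 8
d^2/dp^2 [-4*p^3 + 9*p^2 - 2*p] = 18 - 24*p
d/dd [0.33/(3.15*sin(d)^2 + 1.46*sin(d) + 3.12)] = -(2.079*sin(d) + 0.4818)*cos(d)/(3.15*sin(d)^2 + 1.46*sin(d) + 3.12)^2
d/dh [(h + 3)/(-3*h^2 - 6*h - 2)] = (-3*h^2 - 6*h + 6*(h + 1)*(h + 3) - 2)/(3*h^2 + 6*h + 2)^2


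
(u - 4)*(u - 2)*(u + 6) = u^3 - 28*u + 48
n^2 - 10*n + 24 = (n - 6)*(n - 4)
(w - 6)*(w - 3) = w^2 - 9*w + 18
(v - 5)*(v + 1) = v^2 - 4*v - 5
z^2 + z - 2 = (z - 1)*(z + 2)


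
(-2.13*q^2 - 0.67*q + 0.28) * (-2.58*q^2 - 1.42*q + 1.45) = 5.4954*q^4 + 4.7532*q^3 - 2.8595*q^2 - 1.3691*q + 0.406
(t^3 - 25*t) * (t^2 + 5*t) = t^5 + 5*t^4 - 25*t^3 - 125*t^2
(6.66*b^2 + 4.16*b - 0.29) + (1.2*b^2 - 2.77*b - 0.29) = 7.86*b^2 + 1.39*b - 0.58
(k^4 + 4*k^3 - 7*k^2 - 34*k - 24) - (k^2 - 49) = k^4 + 4*k^3 - 8*k^2 - 34*k + 25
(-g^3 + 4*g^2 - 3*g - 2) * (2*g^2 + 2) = -2*g^5 + 8*g^4 - 8*g^3 + 4*g^2 - 6*g - 4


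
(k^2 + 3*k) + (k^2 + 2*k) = 2*k^2 + 5*k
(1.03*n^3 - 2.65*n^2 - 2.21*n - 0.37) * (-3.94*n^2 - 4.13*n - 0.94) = -4.0582*n^5 + 6.1871*n^4 + 18.6837*n^3 + 13.0761*n^2 + 3.6055*n + 0.3478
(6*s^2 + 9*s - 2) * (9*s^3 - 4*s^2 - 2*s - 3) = 54*s^5 + 57*s^4 - 66*s^3 - 28*s^2 - 23*s + 6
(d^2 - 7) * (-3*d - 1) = -3*d^3 - d^2 + 21*d + 7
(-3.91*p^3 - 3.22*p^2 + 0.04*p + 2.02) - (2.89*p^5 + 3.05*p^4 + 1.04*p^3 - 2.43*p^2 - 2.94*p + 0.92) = -2.89*p^5 - 3.05*p^4 - 4.95*p^3 - 0.79*p^2 + 2.98*p + 1.1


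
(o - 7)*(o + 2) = o^2 - 5*o - 14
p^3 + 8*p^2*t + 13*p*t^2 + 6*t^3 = (p + t)^2*(p + 6*t)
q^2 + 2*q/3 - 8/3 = (q - 4/3)*(q + 2)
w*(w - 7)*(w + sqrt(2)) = w^3 - 7*w^2 + sqrt(2)*w^2 - 7*sqrt(2)*w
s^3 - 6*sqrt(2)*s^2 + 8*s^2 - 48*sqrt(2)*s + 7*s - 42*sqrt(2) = (s + 1)*(s + 7)*(s - 6*sqrt(2))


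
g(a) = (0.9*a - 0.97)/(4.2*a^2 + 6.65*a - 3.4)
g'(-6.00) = -0.02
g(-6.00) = -0.06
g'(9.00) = -0.00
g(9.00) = 0.02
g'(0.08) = 0.50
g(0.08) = 0.32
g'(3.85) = -0.00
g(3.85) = 0.03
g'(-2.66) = -0.60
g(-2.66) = -0.39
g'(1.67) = 0.02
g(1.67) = 0.03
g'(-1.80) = -7.58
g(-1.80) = 1.47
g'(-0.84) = -0.17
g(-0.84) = 0.29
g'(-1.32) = -0.59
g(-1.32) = 0.44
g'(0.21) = 1.49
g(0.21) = 0.43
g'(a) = (-8.4*a - 6.65)*(0.9*a - 0.97)/(4.2*a^2 + 6.65*a - 3.4)^2 + 0.9/(4.2*a^2 + 6.65*a - 3.4) = (-3.78*a^2 + 8.148*a + 3.3905)/(17.64*a^4 + 55.86*a^3 + 15.6625*a^2 - 45.22*a + 11.56)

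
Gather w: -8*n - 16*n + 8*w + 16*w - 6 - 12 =-24*n + 24*w - 18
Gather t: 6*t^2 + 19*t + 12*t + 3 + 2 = 6*t^2 + 31*t + 5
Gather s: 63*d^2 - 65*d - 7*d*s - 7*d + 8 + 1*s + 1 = 63*d^2 - 72*d + s*(1 - 7*d) + 9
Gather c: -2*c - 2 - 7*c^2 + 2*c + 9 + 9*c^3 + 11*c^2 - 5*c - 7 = 9*c^3 + 4*c^2 - 5*c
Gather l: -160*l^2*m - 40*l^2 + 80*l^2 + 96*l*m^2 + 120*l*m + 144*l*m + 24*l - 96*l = l^2*(40 - 160*m) + l*(96*m^2 + 264*m - 72)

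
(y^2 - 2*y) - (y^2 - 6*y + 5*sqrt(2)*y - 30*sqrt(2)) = -5*sqrt(2)*y + 4*y + 30*sqrt(2)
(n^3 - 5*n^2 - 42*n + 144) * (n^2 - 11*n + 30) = n^5 - 16*n^4 + 43*n^3 + 456*n^2 - 2844*n + 4320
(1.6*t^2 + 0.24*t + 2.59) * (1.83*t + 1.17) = 2.928*t^3 + 2.3112*t^2 + 5.0205*t + 3.0303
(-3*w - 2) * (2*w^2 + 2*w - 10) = -6*w^3 - 10*w^2 + 26*w + 20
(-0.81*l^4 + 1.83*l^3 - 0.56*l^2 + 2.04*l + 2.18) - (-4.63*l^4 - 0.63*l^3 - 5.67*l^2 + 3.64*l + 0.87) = 3.82*l^4 + 2.46*l^3 + 5.11*l^2 - 1.6*l + 1.31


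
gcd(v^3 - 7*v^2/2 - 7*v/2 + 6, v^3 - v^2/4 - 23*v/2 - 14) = v - 4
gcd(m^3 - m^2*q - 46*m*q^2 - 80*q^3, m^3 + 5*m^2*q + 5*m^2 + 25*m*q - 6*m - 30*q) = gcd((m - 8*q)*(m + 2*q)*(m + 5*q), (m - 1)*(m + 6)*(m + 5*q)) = m + 5*q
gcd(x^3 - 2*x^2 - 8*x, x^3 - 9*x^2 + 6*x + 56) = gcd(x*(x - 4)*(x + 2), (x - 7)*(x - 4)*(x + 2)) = x^2 - 2*x - 8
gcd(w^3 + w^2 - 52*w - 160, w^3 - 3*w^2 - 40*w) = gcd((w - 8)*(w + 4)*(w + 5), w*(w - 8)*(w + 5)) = w^2 - 3*w - 40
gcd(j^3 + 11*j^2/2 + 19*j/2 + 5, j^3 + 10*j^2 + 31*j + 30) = j + 2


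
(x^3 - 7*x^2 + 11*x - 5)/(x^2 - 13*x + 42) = (x^3 - 7*x^2 + 11*x - 5)/(x^2 - 13*x + 42)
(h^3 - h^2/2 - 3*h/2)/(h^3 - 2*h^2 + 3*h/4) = 2*(h + 1)/(2*h - 1)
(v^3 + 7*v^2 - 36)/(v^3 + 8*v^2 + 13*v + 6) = (v^2 + v - 6)/(v^2 + 2*v + 1)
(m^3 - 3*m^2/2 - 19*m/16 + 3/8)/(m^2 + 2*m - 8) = (m^2 + m/2 - 3/16)/(m + 4)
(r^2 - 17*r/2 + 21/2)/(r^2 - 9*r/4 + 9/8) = 4*(r - 7)/(4*r - 3)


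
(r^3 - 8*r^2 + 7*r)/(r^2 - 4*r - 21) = r*(r - 1)/(r + 3)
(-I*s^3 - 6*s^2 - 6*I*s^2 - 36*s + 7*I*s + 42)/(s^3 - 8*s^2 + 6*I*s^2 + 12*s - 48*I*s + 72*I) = (-I*s^3 + s^2*(-6 - 6*I) + s*(-36 + 7*I) + 42)/(s^3 + s^2*(-8 + 6*I) + s*(12 - 48*I) + 72*I)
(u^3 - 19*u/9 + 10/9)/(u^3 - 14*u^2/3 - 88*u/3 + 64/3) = (3*u^2 + 2*u - 5)/(3*(u^2 - 4*u - 32))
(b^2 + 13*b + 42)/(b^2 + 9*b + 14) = (b + 6)/(b + 2)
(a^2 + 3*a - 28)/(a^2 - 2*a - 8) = (a + 7)/(a + 2)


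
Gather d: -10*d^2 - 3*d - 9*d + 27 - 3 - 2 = -10*d^2 - 12*d + 22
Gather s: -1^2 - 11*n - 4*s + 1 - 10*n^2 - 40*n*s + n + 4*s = -10*n^2 - 40*n*s - 10*n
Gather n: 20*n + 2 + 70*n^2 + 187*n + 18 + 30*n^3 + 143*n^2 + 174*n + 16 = 30*n^3 + 213*n^2 + 381*n + 36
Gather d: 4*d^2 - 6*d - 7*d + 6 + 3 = 4*d^2 - 13*d + 9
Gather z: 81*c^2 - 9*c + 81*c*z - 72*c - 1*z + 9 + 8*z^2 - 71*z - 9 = 81*c^2 - 81*c + 8*z^2 + z*(81*c - 72)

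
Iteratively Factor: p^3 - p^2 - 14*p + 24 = (p + 4)*(p^2 - 5*p + 6) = (p - 2)*(p + 4)*(p - 3)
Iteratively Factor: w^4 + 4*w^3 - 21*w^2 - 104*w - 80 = (w + 4)*(w^3 - 21*w - 20) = (w - 5)*(w + 4)*(w^2 + 5*w + 4) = (w - 5)*(w + 4)^2*(w + 1)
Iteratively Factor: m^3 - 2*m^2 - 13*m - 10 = (m - 5)*(m^2 + 3*m + 2) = (m - 5)*(m + 1)*(m + 2)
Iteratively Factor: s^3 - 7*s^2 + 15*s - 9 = (s - 3)*(s^2 - 4*s + 3) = (s - 3)*(s - 1)*(s - 3)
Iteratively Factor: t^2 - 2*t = (t - 2)*(t)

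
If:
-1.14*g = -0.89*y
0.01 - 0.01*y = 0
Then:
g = 0.78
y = 1.00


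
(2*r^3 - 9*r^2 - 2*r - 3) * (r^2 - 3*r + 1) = 2*r^5 - 15*r^4 + 27*r^3 - 6*r^2 + 7*r - 3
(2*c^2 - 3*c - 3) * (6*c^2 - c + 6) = 12*c^4 - 20*c^3 - 3*c^2 - 15*c - 18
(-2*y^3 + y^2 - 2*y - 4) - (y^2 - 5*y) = -2*y^3 + 3*y - 4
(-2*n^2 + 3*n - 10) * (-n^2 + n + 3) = 2*n^4 - 5*n^3 + 7*n^2 - n - 30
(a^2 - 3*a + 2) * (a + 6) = a^3 + 3*a^2 - 16*a + 12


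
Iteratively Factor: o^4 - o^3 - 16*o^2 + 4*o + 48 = (o + 3)*(o^3 - 4*o^2 - 4*o + 16) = (o - 2)*(o + 3)*(o^2 - 2*o - 8) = (o - 2)*(o + 2)*(o + 3)*(o - 4)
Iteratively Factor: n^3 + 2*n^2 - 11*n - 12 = (n - 3)*(n^2 + 5*n + 4) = (n - 3)*(n + 1)*(n + 4)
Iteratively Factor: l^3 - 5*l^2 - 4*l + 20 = (l + 2)*(l^2 - 7*l + 10) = (l - 5)*(l + 2)*(l - 2)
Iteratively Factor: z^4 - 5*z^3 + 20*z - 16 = (z - 4)*(z^3 - z^2 - 4*z + 4) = (z - 4)*(z - 1)*(z^2 - 4) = (z - 4)*(z - 2)*(z - 1)*(z + 2)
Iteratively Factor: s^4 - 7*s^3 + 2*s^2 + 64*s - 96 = (s - 2)*(s^3 - 5*s^2 - 8*s + 48) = (s - 2)*(s + 3)*(s^2 - 8*s + 16) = (s - 4)*(s - 2)*(s + 3)*(s - 4)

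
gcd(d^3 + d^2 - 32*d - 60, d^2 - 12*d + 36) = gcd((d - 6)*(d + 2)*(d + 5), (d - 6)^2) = d - 6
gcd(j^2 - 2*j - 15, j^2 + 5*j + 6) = j + 3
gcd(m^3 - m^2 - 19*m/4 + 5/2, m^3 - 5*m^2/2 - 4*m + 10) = m^2 - m/2 - 5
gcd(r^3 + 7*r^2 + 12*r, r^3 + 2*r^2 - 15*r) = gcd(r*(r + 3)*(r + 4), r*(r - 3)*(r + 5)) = r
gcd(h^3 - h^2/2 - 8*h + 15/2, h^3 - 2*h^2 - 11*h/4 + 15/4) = h^2 - 7*h/2 + 5/2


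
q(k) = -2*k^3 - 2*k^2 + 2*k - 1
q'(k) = -6*k^2 - 4*k + 2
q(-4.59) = 141.09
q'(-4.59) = -106.05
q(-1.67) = -0.60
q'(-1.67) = -8.05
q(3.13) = -75.66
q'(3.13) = -69.30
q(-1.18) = -2.86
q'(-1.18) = -1.63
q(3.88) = -140.17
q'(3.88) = -103.85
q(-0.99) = -3.00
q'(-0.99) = 0.08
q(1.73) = -13.88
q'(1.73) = -22.88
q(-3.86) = 76.51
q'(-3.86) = -71.96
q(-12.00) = 3143.00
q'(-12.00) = -814.00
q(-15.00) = 6269.00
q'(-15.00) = -1288.00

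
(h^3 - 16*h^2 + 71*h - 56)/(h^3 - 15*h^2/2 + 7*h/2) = 2*(h^2 - 9*h + 8)/(h*(2*h - 1))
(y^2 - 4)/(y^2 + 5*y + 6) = (y - 2)/(y + 3)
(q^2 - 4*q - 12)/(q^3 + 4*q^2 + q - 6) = (q - 6)/(q^2 + 2*q - 3)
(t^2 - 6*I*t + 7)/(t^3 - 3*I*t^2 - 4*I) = (t - 7*I)/(t^2 - 4*I*t - 4)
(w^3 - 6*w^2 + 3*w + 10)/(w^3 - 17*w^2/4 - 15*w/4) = 4*(w^2 - w - 2)/(w*(4*w + 3))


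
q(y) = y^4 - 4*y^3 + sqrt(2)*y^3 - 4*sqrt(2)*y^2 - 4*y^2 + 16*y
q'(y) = 4*y^3 - 12*y^2 + 3*sqrt(2)*y^2 - 8*sqrt(2)*y - 8*y + 16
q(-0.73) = -15.54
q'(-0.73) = 24.41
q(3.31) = -26.58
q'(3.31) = 12.14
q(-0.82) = -17.74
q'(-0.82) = 24.42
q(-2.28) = -29.01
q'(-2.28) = -27.70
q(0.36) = 4.40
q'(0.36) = 8.23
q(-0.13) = -2.24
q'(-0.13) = 18.37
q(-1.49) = -31.80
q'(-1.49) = 14.32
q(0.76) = 5.78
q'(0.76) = -1.40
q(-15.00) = 56939.24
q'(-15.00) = -14939.70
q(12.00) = 15069.17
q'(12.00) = 5579.18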